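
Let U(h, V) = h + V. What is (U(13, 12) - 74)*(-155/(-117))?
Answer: -7595/117 ≈ -64.915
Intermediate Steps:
U(h, V) = V + h
(U(13, 12) - 74)*(-155/(-117)) = ((12 + 13) - 74)*(-155/(-117)) = (25 - 74)*(-155*(-1/117)) = -49*155/117 = -7595/117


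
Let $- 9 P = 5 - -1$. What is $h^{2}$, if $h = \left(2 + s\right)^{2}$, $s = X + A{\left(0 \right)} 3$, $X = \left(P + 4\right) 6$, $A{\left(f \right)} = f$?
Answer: $234256$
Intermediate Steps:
$P = - \frac{2}{3}$ ($P = - \frac{5 - -1}{9} = - \frac{5 + 1}{9} = \left(- \frac{1}{9}\right) 6 = - \frac{2}{3} \approx -0.66667$)
$X = 20$ ($X = \left(- \frac{2}{3} + 4\right) 6 = \frac{10}{3} \cdot 6 = 20$)
$s = 20$ ($s = 20 + 0 \cdot 3 = 20 + 0 = 20$)
$h = 484$ ($h = \left(2 + 20\right)^{2} = 22^{2} = 484$)
$h^{2} = 484^{2} = 234256$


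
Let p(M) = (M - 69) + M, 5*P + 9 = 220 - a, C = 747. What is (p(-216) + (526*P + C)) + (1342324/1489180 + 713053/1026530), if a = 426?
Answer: -1709868345718327/76434397270 ≈ -22370.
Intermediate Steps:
P = -43 (P = -9/5 + (220 - 1*426)/5 = -9/5 + (220 - 426)/5 = -9/5 + (1/5)*(-206) = -9/5 - 206/5 = -43)
p(M) = -69 + 2*M (p(M) = (-69 + M) + M = -69 + 2*M)
(p(-216) + (526*P + C)) + (1342324/1489180 + 713053/1026530) = ((-69 + 2*(-216)) + (526*(-43) + 747)) + (1342324/1489180 + 713053/1026530) = ((-69 - 432) + (-22618 + 747)) + (1342324*(1/1489180) + 713053*(1/1026530)) = (-501 - 21871) + (335581/372295 + 713053/1026530) = -22372 + 121990006113/76434397270 = -1709868345718327/76434397270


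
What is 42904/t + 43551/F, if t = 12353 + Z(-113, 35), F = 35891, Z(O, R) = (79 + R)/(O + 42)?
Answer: 147522595843/31474576559 ≈ 4.6870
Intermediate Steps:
Z(O, R) = (79 + R)/(42 + O)
t = 876949/71 (t = 12353 + (79 + 35)/(42 - 113) = 12353 + 114/(-71) = 12353 - 1/71*114 = 12353 - 114/71 = 876949/71 ≈ 12351.)
42904/t + 43551/F = 42904/(876949/71) + 43551/35891 = 42904*(71/876949) + 43551*(1/35891) = 3046184/876949 + 43551/35891 = 147522595843/31474576559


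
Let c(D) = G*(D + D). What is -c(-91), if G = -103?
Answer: -18746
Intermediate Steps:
c(D) = -206*D (c(D) = -103*(D + D) = -206*D)
-c(-91) = -(-206)*(-91) = -1*18746 = -18746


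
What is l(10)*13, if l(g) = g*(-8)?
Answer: -1040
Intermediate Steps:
l(g) = -8*g
l(10)*13 = -8*10*13 = -80*13 = -1040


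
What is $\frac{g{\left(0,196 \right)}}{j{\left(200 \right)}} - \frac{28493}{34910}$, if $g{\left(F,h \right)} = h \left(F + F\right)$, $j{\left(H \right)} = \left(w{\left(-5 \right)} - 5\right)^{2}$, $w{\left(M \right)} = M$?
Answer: $- \frac{28493}{34910} \approx -0.81618$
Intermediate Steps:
$j{\left(H \right)} = 100$ ($j{\left(H \right)} = \left(-5 - 5\right)^{2} = \left(-10\right)^{2} = 100$)
$g{\left(F,h \right)} = 2 F h$ ($g{\left(F,h \right)} = h 2 F = 2 F h$)
$\frac{g{\left(0,196 \right)}}{j{\left(200 \right)}} - \frac{28493}{34910} = \frac{2 \cdot 0 \cdot 196}{100} - \frac{28493}{34910} = 0 \cdot \frac{1}{100} - \frac{28493}{34910} = 0 - \frac{28493}{34910} = - \frac{28493}{34910}$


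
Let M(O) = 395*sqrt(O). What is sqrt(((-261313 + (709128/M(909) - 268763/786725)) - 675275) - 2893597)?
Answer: 2*sqrt(-1509254996207254919704538 + 2334682038184089930*sqrt(101))/1255455755 ≈ 1957.1*I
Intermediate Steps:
sqrt(((-261313 + (709128/M(909) - 268763/786725)) - 675275) - 2893597) = sqrt(((-261313 + (709128/((395*sqrt(909))) - 268763/786725)) - 675275) - 2893597) = sqrt(((-261313 + (709128/((395*(3*sqrt(101)))) - 268763*1/786725)) - 675275) - 2893597) = sqrt(((-261313 + (709128/((1185*sqrt(101))) - 268763/786725)) - 675275) - 2893597) = sqrt(((-261313 + (709128*(sqrt(101)/119685) - 268763/786725)) - 675275) - 2893597) = sqrt(((-261313 + (236376*sqrt(101)/39895 - 268763/786725)) - 675275) - 2893597) = sqrt(((-261313 + (-268763/786725 + 236376*sqrt(101)/39895)) - 675275) - 2893597) = sqrt(((-205581738688/786725 + 236376*sqrt(101)/39895) - 675275) - 2893597) = sqrt((-736837463063/786725 + 236376*sqrt(101)/39895) - 2893597) = sqrt(-3013302562888/786725 + 236376*sqrt(101)/39895)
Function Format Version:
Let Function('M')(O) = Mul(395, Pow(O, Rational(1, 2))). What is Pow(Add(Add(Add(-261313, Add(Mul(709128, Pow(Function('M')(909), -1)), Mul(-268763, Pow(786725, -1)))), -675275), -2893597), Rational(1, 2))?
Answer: Mul(Rational(2, 1255455755), Pow(Add(-1509254996207254919704538, Mul(2334682038184089930, Pow(101, Rational(1, 2)))), Rational(1, 2))) ≈ Mul(1957.1, I)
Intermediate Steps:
Pow(Add(Add(Add(-261313, Add(Mul(709128, Pow(Function('M')(909), -1)), Mul(-268763, Pow(786725, -1)))), -675275), -2893597), Rational(1, 2)) = Pow(Add(Add(Add(-261313, Add(Mul(709128, Pow(Mul(395, Pow(909, Rational(1, 2))), -1)), Mul(-268763, Pow(786725, -1)))), -675275), -2893597), Rational(1, 2)) = Pow(Add(Add(Add(-261313, Add(Mul(709128, Pow(Mul(395, Mul(3, Pow(101, Rational(1, 2)))), -1)), Mul(-268763, Rational(1, 786725)))), -675275), -2893597), Rational(1, 2)) = Pow(Add(Add(Add(-261313, Add(Mul(709128, Pow(Mul(1185, Pow(101, Rational(1, 2))), -1)), Rational(-268763, 786725))), -675275), -2893597), Rational(1, 2)) = Pow(Add(Add(Add(-261313, Add(Mul(709128, Mul(Rational(1, 119685), Pow(101, Rational(1, 2)))), Rational(-268763, 786725))), -675275), -2893597), Rational(1, 2)) = Pow(Add(Add(Add(-261313, Add(Mul(Rational(236376, 39895), Pow(101, Rational(1, 2))), Rational(-268763, 786725))), -675275), -2893597), Rational(1, 2)) = Pow(Add(Add(Add(-261313, Add(Rational(-268763, 786725), Mul(Rational(236376, 39895), Pow(101, Rational(1, 2))))), -675275), -2893597), Rational(1, 2)) = Pow(Add(Add(Add(Rational(-205581738688, 786725), Mul(Rational(236376, 39895), Pow(101, Rational(1, 2)))), -675275), -2893597), Rational(1, 2)) = Pow(Add(Add(Rational(-736837463063, 786725), Mul(Rational(236376, 39895), Pow(101, Rational(1, 2)))), -2893597), Rational(1, 2)) = Pow(Add(Rational(-3013302562888, 786725), Mul(Rational(236376, 39895), Pow(101, Rational(1, 2)))), Rational(1, 2))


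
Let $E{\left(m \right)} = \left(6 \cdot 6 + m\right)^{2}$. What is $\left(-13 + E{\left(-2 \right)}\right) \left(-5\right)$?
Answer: $-5715$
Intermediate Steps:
$E{\left(m \right)} = \left(36 + m\right)^{2}$
$\left(-13 + E{\left(-2 \right)}\right) \left(-5\right) = \left(-13 + \left(36 - 2\right)^{2}\right) \left(-5\right) = \left(-13 + 34^{2}\right) \left(-5\right) = \left(-13 + 1156\right) \left(-5\right) = 1143 \left(-5\right) = -5715$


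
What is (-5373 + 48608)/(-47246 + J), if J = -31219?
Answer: -8647/15693 ≈ -0.55101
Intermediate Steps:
(-5373 + 48608)/(-47246 + J) = (-5373 + 48608)/(-47246 - 31219) = 43235/(-78465) = 43235*(-1/78465) = -8647/15693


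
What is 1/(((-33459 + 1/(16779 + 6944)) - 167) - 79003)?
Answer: -23723/2671897766 ≈ -8.8787e-6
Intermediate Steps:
1/(((-33459 + 1/(16779 + 6944)) - 167) - 79003) = 1/(((-33459 + 1/23723) - 167) - 79003) = 1/((-793747856/23723 - 167) - 79003) = 1/(-797709597/23723 - 79003) = 1/(-2671897766/23723) = -23723/2671897766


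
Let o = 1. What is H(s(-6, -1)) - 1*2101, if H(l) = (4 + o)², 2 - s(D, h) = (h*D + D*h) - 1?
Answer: -2076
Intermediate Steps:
s(D, h) = 3 - 2*D*h (s(D, h) = 2 - ((h*D + D*h) - 1) = 2 - ((D*h + D*h) - 1) = 2 - (2*D*h - 1) = 2 - (-1 + 2*D*h) = 2 + (1 - 2*D*h) = 3 - 2*D*h)
H(l) = 25 (H(l) = (4 + 1)² = 5² = 25)
H(s(-6, -1)) - 1*2101 = 25 - 1*2101 = 25 - 2101 = -2076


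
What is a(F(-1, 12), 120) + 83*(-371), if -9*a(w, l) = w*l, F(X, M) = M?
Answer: -30953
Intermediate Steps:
a(w, l) = -l*w/9 (a(w, l) = -w*l/9 = -l*w/9)
a(F(-1, 12), 120) + 83*(-371) = -⅑*120*12 + 83*(-371) = -160 - 30793 = -30953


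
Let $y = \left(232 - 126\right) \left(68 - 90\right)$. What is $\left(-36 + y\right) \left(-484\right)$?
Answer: $1146112$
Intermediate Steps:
$y = -2332$ ($y = 106 \left(-22\right) = -2332$)
$\left(-36 + y\right) \left(-484\right) = \left(-36 - 2332\right) \left(-484\right) = \left(-2368\right) \left(-484\right) = 1146112$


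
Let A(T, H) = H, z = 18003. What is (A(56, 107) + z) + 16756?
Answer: 34866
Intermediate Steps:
(A(56, 107) + z) + 16756 = (107 + 18003) + 16756 = 18110 + 16756 = 34866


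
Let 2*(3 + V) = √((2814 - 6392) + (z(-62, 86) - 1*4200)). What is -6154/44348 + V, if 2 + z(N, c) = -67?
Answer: -69599/22174 + I*√7847/2 ≈ -3.1388 + 44.292*I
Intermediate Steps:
z(N, c) = -69 (z(N, c) = -2 - 67 = -69)
V = -3 + I*√7847/2 (V = -3 + √((2814 - 6392) + (-69 - 1*4200))/2 = -3 + √(-3578 + (-69 - 4200))/2 = -3 + √(-3578 - 4269)/2 = -3 + √(-7847)/2 = -3 + (I*√7847)/2 = -3 + I*√7847/2 ≈ -3.0 + 44.292*I)
-6154/44348 + V = -6154/44348 + (-3 + I*√7847/2) = -6154*1/44348 + (-3 + I*√7847/2) = -3077/22174 + (-3 + I*√7847/2) = -69599/22174 + I*√7847/2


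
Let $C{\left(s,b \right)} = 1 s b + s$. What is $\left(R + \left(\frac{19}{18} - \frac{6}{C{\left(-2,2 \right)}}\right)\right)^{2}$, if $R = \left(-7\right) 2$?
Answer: $\frac{46225}{324} \approx 142.67$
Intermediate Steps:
$R = -14$
$C{\left(s,b \right)} = s + b s$ ($C{\left(s,b \right)} = s b + s = b s + s = s + b s$)
$\left(R + \left(\frac{19}{18} - \frac{6}{C{\left(-2,2 \right)}}\right)\right)^{2} = \left(-14 + \left(\frac{19}{18} - \frac{6}{\left(-2\right) \left(1 + 2\right)}\right)\right)^{2} = \left(-14 + \left(19 \cdot \frac{1}{18} - \frac{6}{\left(-2\right) 3}\right)\right)^{2} = \left(-14 + \left(\frac{19}{18} - \frac{6}{-6}\right)\right)^{2} = \left(-14 + \left(\frac{19}{18} - -1\right)\right)^{2} = \left(-14 + \left(\frac{19}{18} + 1\right)\right)^{2} = \left(-14 + \frac{37}{18}\right)^{2} = \left(- \frac{215}{18}\right)^{2} = \frac{46225}{324}$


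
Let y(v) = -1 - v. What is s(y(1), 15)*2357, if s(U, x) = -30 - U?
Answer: -65996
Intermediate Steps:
s(y(1), 15)*2357 = (-30 - (-1 - 1*1))*2357 = (-30 - (-1 - 1))*2357 = (-30 - 1*(-2))*2357 = (-30 + 2)*2357 = -28*2357 = -65996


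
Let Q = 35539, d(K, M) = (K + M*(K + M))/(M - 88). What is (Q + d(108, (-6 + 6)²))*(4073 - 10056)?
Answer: -4677694873/22 ≈ -2.1262e+8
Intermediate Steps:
d(K, M) = (K + M*(K + M))/(-88 + M)
(Q + d(108, (-6 + 6)²))*(4073 - 10056) = (35539 + (108 + ((-6 + 6)²)² + 108*(-6 + 6)²)/(-88 + (-6 + 6)²))*(4073 - 10056) = (35539 + (108 + (0²)² + 108*0²)/(-88 + 0²))*(-5983) = (35539 + (108 + 0² + 108*0)/(-88 + 0))*(-5983) = (35539 + (108 + 0 + 0)/(-88))*(-5983) = (35539 - 1/88*108)*(-5983) = (35539 - 27/22)*(-5983) = (781831/22)*(-5983) = -4677694873/22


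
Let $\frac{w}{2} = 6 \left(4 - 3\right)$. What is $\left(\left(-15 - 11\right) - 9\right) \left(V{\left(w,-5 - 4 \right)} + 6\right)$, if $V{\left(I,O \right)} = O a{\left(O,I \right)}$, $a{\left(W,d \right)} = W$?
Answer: $-3045$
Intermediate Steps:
$w = 12$ ($w = 2 \cdot 6 \left(4 - 3\right) = 2 \cdot 6 \cdot 1 = 2 \cdot 6 = 12$)
$V{\left(I,O \right)} = O^{2}$ ($V{\left(I,O \right)} = O O = O^{2}$)
$\left(\left(-15 - 11\right) - 9\right) \left(V{\left(w,-5 - 4 \right)} + 6\right) = \left(\left(-15 - 11\right) - 9\right) \left(\left(-5 - 4\right)^{2} + 6\right) = \left(-26 - 9\right) \left(\left(-9\right)^{2} + 6\right) = - 35 \left(81 + 6\right) = \left(-35\right) 87 = -3045$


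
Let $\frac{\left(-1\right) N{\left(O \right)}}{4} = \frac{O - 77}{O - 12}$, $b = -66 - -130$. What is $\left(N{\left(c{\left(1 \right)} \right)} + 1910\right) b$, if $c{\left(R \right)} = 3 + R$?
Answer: $119904$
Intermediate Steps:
$b = 64$ ($b = -66 + 130 = 64$)
$N{\left(O \right)} = - \frac{4 \left(-77 + O\right)}{-12 + O}$ ($N{\left(O \right)} = - 4 \frac{O - 77}{O - 12} = - 4 \frac{-77 + O}{-12 + O} = - \frac{4 \left(-77 + O\right)}{-12 + O}$)
$\left(N{\left(c{\left(1 \right)} \right)} + 1910\right) b = \left(\frac{4 \left(77 - \left(3 + 1\right)\right)}{-12 + \left(3 + 1\right)} + 1910\right) 64 = \left(\frac{4 \left(77 - 4\right)}{-12 + 4} + 1910\right) 64 = \left(\frac{4 \left(77 - 4\right)}{-8} + 1910\right) 64 = \left(4 \left(- \frac{1}{8}\right) 73 + 1910\right) 64 = \left(- \frac{73}{2} + 1910\right) 64 = \frac{3747}{2} \cdot 64 = 119904$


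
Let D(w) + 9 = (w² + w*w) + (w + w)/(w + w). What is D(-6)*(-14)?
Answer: -896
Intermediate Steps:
D(w) = -8 + 2*w² (D(w) = -9 + ((w² + w*w) + (w + w)/(w + w)) = -9 + ((w² + w²) + (2*w)/((2*w))) = -9 + (2*w² + (2*w)*(1/(2*w))) = -9 + (2*w² + 1) = -9 + (1 + 2*w²) = -8 + 2*w²)
D(-6)*(-14) = (-8 + 2*(-6)²)*(-14) = (-8 + 2*36)*(-14) = (-8 + 72)*(-14) = 64*(-14) = -896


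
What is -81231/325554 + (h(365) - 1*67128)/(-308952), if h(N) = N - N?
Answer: -45037375/1396952214 ≈ -0.032240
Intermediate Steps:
h(N) = 0
-81231/325554 + (h(365) - 1*67128)/(-308952) = -81231/325554 + (0 - 1*67128)/(-308952) = -81231*1/325554 + (0 - 67128)*(-1/308952) = -27077/108518 - 67128*(-1/308952) = -27077/108518 + 2797/12873 = -45037375/1396952214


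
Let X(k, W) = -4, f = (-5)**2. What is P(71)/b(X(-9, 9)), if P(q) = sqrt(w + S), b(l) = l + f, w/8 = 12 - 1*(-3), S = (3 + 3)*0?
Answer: 2*sqrt(30)/21 ≈ 0.52164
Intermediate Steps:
f = 25
S = 0 (S = 6*0 = 0)
w = 120 (w = 8*(12 - 1*(-3)) = 8*(12 + 3) = 8*15 = 120)
b(l) = 25 + l (b(l) = l + 25 = 25 + l)
P(q) = 2*sqrt(30) (P(q) = sqrt(120 + 0) = sqrt(120) = 2*sqrt(30))
P(71)/b(X(-9, 9)) = (2*sqrt(30))/(25 - 4) = (2*sqrt(30))/21 = (2*sqrt(30))*(1/21) = 2*sqrt(30)/21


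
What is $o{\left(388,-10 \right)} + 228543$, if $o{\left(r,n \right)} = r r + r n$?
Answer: $375207$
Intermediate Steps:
$o{\left(r,n \right)} = r^{2} + n r$
$o{\left(388,-10 \right)} + 228543 = 388 \left(-10 + 388\right) + 228543 = 388 \cdot 378 + 228543 = 146664 + 228543 = 375207$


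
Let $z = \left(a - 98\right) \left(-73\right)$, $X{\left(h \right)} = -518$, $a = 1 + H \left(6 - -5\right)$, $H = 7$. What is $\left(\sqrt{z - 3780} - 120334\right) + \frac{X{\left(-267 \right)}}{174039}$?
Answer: $- \frac{20942809544}{174039} + 4 i \sqrt{145} \approx -1.2033 \cdot 10^{5} + 48.166 i$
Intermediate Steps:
$a = 78$ ($a = 1 + 7 \left(6 - -5\right) = 1 + 7 \left(6 + 5\right) = 1 + 7 \cdot 11 = 1 + 77 = 78$)
$z = 1460$ ($z = \left(78 - 98\right) \left(-73\right) = \left(-20\right) \left(-73\right) = 1460$)
$\left(\sqrt{z - 3780} - 120334\right) + \frac{X{\left(-267 \right)}}{174039} = \left(\sqrt{1460 - 3780} - 120334\right) - \frac{518}{174039} = \left(\sqrt{-2320} - 120334\right) - \frac{518}{174039} = \left(4 i \sqrt{145} - 120334\right) - \frac{518}{174039} = \left(-120334 + 4 i \sqrt{145}\right) - \frac{518}{174039} = - \frac{20942809544}{174039} + 4 i \sqrt{145}$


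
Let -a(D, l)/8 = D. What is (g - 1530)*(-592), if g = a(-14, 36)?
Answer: 839456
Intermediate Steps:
a(D, l) = -8*D
g = 112 (g = -8*(-14) = 112)
(g - 1530)*(-592) = (112 - 1530)*(-592) = -1418*(-592) = 839456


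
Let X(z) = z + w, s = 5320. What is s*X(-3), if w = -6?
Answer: -47880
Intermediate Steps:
X(z) = -6 + z (X(z) = z - 6 = -6 + z)
s*X(-3) = 5320*(-6 - 3) = 5320*(-9) = -47880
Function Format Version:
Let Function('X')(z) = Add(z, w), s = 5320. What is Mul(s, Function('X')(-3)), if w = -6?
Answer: -47880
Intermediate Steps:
Function('X')(z) = Add(-6, z) (Function('X')(z) = Add(z, -6) = Add(-6, z))
Mul(s, Function('X')(-3)) = Mul(5320, Add(-6, -3)) = Mul(5320, -9) = -47880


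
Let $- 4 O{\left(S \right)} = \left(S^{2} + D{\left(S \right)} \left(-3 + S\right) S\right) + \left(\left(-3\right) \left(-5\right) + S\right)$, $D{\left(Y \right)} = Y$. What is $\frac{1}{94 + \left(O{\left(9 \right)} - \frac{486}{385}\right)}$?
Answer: $- \frac{1540}{84719} \approx -0.018178$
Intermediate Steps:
$O{\left(S \right)} = - \frac{15}{4} - \frac{S}{4} - \frac{S^{2}}{4} - \frac{S^{2} \left(-3 + S\right)}{4}$ ($O{\left(S \right)} = - \frac{\left(S^{2} + S \left(-3 + S\right) S\right) + \left(\left(-3\right) \left(-5\right) + S\right)}{4} = - \frac{\left(S^{2} + S^{2} \left(-3 + S\right)\right) + \left(15 + S\right)}{4} = - \frac{15 + S + S^{2} + S^{2} \left(-3 + S\right)}{4} = - \frac{15}{4} - \frac{S}{4} - \frac{S^{2}}{4} - \frac{S^{2} \left(-3 + S\right)}{4}$)
$\frac{1}{94 + \left(O{\left(9 \right)} - \frac{486}{385}\right)} = \frac{1}{94 - \left(\frac{591}{4} + \frac{486}{385}\right)} = \frac{1}{94 - \left(\frac{591}{4} + 486 \cdot \frac{1}{385}\right)} = \frac{1}{94 - \frac{229479}{1540}} = \frac{1}{- \frac{84719}{1540}} = - \frac{1540}{84719}$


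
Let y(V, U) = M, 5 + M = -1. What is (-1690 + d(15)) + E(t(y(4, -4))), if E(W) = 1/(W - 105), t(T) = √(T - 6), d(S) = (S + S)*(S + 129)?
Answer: 9675735/3679 - 2*I*√3/11037 ≈ 2630.0 - 0.00031386*I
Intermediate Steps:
M = -6 (M = -5 - 1 = -6)
d(S) = 2*S*(129 + S) (d(S) = (2*S)*(129 + S) = 2*S*(129 + S))
y(V, U) = -6
t(T) = √(-6 + T)
E(W) = 1/(-105 + W)
(-1690 + d(15)) + E(t(y(4, -4))) = (-1690 + 2*15*(129 + 15)) + 1/(-105 + √(-6 - 6)) = (-1690 + 2*15*144) + 1/(-105 + √(-12)) = (-1690 + 4320) + 1/(-105 + 2*I*√3) = 2630 + 1/(-105 + 2*I*√3)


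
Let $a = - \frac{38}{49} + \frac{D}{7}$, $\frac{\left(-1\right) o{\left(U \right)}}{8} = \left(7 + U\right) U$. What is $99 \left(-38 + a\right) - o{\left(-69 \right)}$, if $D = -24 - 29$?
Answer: $\frac{1452147}{49} \approx 29636.0$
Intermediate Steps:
$D = -53$ ($D = -24 - 29 = -53$)
$o{\left(U \right)} = - 8 U \left(7 + U\right)$ ($o{\left(U \right)} = - 8 \left(7 + U\right) U = - 8 U \left(7 + U\right)$)
$a = - \frac{409}{49}$ ($a = - \frac{38}{49} - \frac{53}{7} = - \frac{409}{49} \approx -8.3469$)
$99 \left(-38 + a\right) - o{\left(-69 \right)} = 99 \left(-38 - \frac{409}{49}\right) - \left(-8\right) \left(-69\right) \left(7 - 69\right) = 99 \left(- \frac{2271}{49}\right) - \left(-8\right) \left(-69\right) \left(-62\right) = - \frac{224829}{49} - -34224 = - \frac{224829}{49} + 34224 = \frac{1452147}{49}$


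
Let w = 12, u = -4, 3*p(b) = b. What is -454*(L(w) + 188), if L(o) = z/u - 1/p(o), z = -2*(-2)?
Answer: -169569/2 ≈ -84785.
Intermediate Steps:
p(b) = b/3
z = 4
L(o) = -1 - 3/o (L(o) = 4/(-4) - 1/(o/3) = 4*(-¼) - 3/o = -1 - 3/o)
-454*(L(w) + 188) = -454*((-3 - 1*12)/12 + 188) = -454*((-3 - 12)/12 + 188) = -454*((1/12)*(-15) + 188) = -454*(-5/4 + 188) = -454*747/4 = -169569/2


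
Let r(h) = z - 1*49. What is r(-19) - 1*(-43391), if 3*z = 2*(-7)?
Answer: 130012/3 ≈ 43337.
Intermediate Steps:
z = -14/3 (z = (2*(-7))/3 = (⅓)*(-14) = -14/3 ≈ -4.6667)
r(h) = -161/3 (r(h) = -14/3 - 1*49 = -14/3 - 49 = -161/3)
r(-19) - 1*(-43391) = -161/3 - 1*(-43391) = -161/3 + 43391 = 130012/3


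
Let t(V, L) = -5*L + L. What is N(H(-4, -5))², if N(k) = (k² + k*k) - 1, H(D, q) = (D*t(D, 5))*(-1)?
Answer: 163814401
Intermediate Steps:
t(V, L) = -4*L
H(D, q) = 20*D (H(D, q) = (D*(-4*5))*(-1) = (D*(-20))*(-1) = -20*D*(-1) = 20*D)
N(k) = -1 + 2*k² (N(k) = (k² + k²) - 1 = 2*k² - 1 = -1 + 2*k²)
N(H(-4, -5))² = (-1 + 2*(20*(-4))²)² = (-1 + 2*(-80)²)² = (-1 + 2*6400)² = (-1 + 12800)² = 12799² = 163814401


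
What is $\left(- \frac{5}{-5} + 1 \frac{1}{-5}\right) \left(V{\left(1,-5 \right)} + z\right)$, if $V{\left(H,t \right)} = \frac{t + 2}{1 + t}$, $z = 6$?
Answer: $\frac{27}{5} \approx 5.4$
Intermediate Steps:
$V{\left(H,t \right)} = \frac{2 + t}{1 + t}$
$\left(- \frac{5}{-5} + 1 \frac{1}{-5}\right) \left(V{\left(1,-5 \right)} + z\right) = \left(- \frac{5}{-5} + 1 \frac{1}{-5}\right) \left(\frac{2 - 5}{1 - 5} + 6\right) = \left(\left(-5\right) \left(- \frac{1}{5}\right) + 1 \left(- \frac{1}{5}\right)\right) \left(\frac{1}{-4} \left(-3\right) + 6\right) = \left(1 - \frac{1}{5}\right) \left(\left(- \frac{1}{4}\right) \left(-3\right) + 6\right) = \frac{4 \left(\frac{3}{4} + 6\right)}{5} = \frac{4}{5} \cdot \frac{27}{4} = \frac{27}{5}$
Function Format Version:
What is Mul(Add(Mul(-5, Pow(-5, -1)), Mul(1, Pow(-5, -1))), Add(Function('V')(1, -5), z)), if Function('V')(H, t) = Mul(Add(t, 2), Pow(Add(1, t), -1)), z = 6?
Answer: Rational(27, 5) ≈ 5.4000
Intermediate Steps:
Function('V')(H, t) = Mul(Pow(Add(1, t), -1), Add(2, t)) (Function('V')(H, t) = Mul(Add(2, t), Pow(Add(1, t), -1)) = Mul(Pow(Add(1, t), -1), Add(2, t)))
Mul(Add(Mul(-5, Pow(-5, -1)), Mul(1, Pow(-5, -1))), Add(Function('V')(1, -5), z)) = Mul(Add(Mul(-5, Pow(-5, -1)), Mul(1, Pow(-5, -1))), Add(Mul(Pow(Add(1, -5), -1), Add(2, -5)), 6)) = Mul(Add(Mul(-5, Rational(-1, 5)), Mul(1, Rational(-1, 5))), Add(Mul(Pow(-4, -1), -3), 6)) = Mul(Add(1, Rational(-1, 5)), Add(Mul(Rational(-1, 4), -3), 6)) = Mul(Rational(4, 5), Add(Rational(3, 4), 6)) = Mul(Rational(4, 5), Rational(27, 4)) = Rational(27, 5)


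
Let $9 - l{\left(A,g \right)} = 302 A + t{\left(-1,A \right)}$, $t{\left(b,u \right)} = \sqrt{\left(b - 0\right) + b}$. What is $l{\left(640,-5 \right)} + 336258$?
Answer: $142987 - i \sqrt{2} \approx 1.4299 \cdot 10^{5} - 1.4142 i$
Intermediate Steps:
$t{\left(b,u \right)} = \sqrt{2} \sqrt{b}$ ($t{\left(b,u \right)} = \sqrt{\left(b + 0\right) + b} = \sqrt{b + b} = \sqrt{2 b} = \sqrt{2} \sqrt{b}$)
$l{\left(A,g \right)} = 9 - 302 A - i \sqrt{2}$ ($l{\left(A,g \right)} = 9 - \left(302 A + \sqrt{2} \sqrt{-1}\right) = 9 - \left(302 A + \sqrt{2} i\right) = 9 - \left(302 A + i \sqrt{2}\right) = 9 - 302 A - i \sqrt{2}$)
$l{\left(640,-5 \right)} + 336258 = \left(9 - 193280 - i \sqrt{2}\right) + 336258 = \left(-193271 - i \sqrt{2}\right) + 336258 = 142987 - i \sqrt{2}$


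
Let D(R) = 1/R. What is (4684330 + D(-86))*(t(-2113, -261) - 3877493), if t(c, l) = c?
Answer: -781454253341337/43 ≈ -1.8173e+13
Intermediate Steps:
(4684330 + D(-86))*(t(-2113, -261) - 3877493) = (4684330 + 1/(-86))*(-2113 - 3877493) = (4684330 - 1/86)*(-3879606) = (402852379/86)*(-3879606) = -781454253341337/43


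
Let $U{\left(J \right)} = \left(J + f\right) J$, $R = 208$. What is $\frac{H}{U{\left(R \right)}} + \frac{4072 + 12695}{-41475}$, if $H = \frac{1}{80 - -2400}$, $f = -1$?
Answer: $- \frac{119357429299}{295243603200} \approx -0.40427$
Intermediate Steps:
$U{\left(J \right)} = J \left(-1 + J\right)$ ($U{\left(J \right)} = \left(J - 1\right) J = \left(-1 + J\right) J = J \left(-1 + J\right)$)
$H = \frac{1}{2480}$ ($H = \frac{1}{80 + 2400} = \frac{1}{2480} \approx 0.00040323$)
$\frac{H}{U{\left(R \right)}} + \frac{4072 + 12695}{-41475} = \frac{1}{2480 \cdot 208 \left(-1 + 208\right)} + \frac{4072 + 12695}{-41475} = \frac{1}{2480 \cdot 208 \cdot 207} + 16767 \left(- \frac{1}{41475}\right) = \frac{1}{2480 \cdot 43056} - \frac{5589}{13825} = \frac{1}{2480} \cdot \frac{1}{43056} - \frac{5589}{13825} = \frac{1}{106778880} - \frac{5589}{13825} = - \frac{119357429299}{295243603200}$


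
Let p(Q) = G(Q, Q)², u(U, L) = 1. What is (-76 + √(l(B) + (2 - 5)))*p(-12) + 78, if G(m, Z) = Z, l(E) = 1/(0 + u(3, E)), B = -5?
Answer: -10866 + 144*I*√2 ≈ -10866.0 + 203.65*I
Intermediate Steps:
l(E) = 1 (l(E) = 1/(0 + 1) = 1/1 = 1)
p(Q) = Q²
(-76 + √(l(B) + (2 - 5)))*p(-12) + 78 = (-76 + √(1 + (2 - 5)))*(-12)² + 78 = (-76 + √(1 - 3))*144 + 78 = (-76 + √(-2))*144 + 78 = (-76 + I*√2)*144 + 78 = (-10944 + 144*I*√2) + 78 = -10866 + 144*I*√2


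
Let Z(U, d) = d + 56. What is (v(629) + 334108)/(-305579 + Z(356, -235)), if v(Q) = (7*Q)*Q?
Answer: -3103595/305758 ≈ -10.150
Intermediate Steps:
Z(U, d) = 56 + d
v(Q) = 7*Q²
(v(629) + 334108)/(-305579 + Z(356, -235)) = (7*629² + 334108)/(-305579 + (56 - 235)) = (7*395641 + 334108)/(-305579 - 179) = (2769487 + 334108)/(-305758) = 3103595*(-1/305758) = -3103595/305758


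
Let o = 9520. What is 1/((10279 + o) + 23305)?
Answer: 1/43104 ≈ 2.3200e-5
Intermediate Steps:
1/((10279 + o) + 23305) = 1/((10279 + 9520) + 23305) = 1/(19799 + 23305) = 1/43104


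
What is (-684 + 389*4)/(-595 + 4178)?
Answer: 872/3583 ≈ 0.24337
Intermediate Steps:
(-684 + 389*4)/(-595 + 4178) = (-684 + 1556)/3583 = 872*(1/3583) = 872/3583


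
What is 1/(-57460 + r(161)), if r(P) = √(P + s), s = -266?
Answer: -11492/660330341 - I*√105/3301651705 ≈ -1.7403e-5 - 3.1036e-9*I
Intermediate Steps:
r(P) = √(-266 + P) (r(P) = √(P - 266) = √(-266 + P))
1/(-57460 + r(161)) = 1/(-57460 + √(-266 + 161)) = 1/(-57460 + √(-105)) = 1/(-57460 + I*√105)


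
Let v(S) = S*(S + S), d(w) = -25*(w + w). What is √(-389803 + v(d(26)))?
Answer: √2990197 ≈ 1729.2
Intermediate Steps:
d(w) = -50*w
v(S) = 2*S² (v(S) = S*(2*S) = 2*S²)
√(-389803 + v(d(26))) = √(-389803 + 2*(-50*26)²) = √(-389803 + 2*(-1300)²) = √(-389803 + 2*1690000) = √(-389803 + 3380000) = √2990197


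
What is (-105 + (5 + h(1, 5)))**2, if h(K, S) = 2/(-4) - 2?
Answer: 42025/4 ≈ 10506.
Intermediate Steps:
h(K, S) = -5/2 (h(K, S) = 2*(-1/4) - 2 = -1/2 - 2 = -5/2)
(-105 + (5 + h(1, 5)))**2 = (-105 + (5 - 5/2))**2 = (-105 + 5/2)**2 = (-205/2)**2 = 42025/4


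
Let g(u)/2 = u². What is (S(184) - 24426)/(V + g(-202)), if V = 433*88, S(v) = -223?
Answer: -24649/119712 ≈ -0.20590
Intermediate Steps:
V = 38104
g(u) = 2*u²
(S(184) - 24426)/(V + g(-202)) = (-223 - 24426)/(38104 + 2*(-202)²) = -24649/(38104 + 2*40804) = -24649/(38104 + 81608) = -24649/119712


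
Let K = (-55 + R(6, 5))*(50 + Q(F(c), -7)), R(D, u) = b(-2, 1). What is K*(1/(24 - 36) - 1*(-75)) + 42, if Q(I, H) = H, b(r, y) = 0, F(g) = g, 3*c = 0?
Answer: -2125631/12 ≈ -1.7714e+5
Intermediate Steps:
c = 0 (c = (⅓)*0 = 0)
R(D, u) = 0
K = -2365 (K = (-55 + 0)*(50 - 7) = -55*43 = -2365)
K*(1/(24 - 36) - 1*(-75)) + 42 = -2365*(1/(24 - 36) - 1*(-75)) + 42 = -2365*(1/(-12) + 75) + 42 = -2365*(-1/12 + 75) + 42 = -2365*899/12 + 42 = -2126135/12 + 42 = -2125631/12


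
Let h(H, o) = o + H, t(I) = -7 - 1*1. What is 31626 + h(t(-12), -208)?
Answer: 31410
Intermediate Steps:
t(I) = -8 (t(I) = -7 - 1 = -8)
h(H, o) = H + o
31626 + h(t(-12), -208) = 31626 + (-8 - 208) = 31626 - 216 = 31410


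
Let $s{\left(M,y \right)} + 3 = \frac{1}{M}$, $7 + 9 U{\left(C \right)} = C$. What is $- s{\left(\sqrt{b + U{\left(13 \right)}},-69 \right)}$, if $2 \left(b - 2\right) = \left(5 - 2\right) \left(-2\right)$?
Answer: $3 + i \sqrt{3} \approx 3.0 + 1.732 i$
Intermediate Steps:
$U{\left(C \right)} = - \frac{7}{9} + \frac{C}{9}$
$b = -1$ ($b = 2 + \frac{\left(5 - 2\right) \left(-2\right)}{2} = 2 + \frac{3 \left(-2\right)}{2} = 2 + \frac{1}{2} \left(-6\right) = 2 - 3 = -1$)
$s{\left(M,y \right)} = -3 + \frac{1}{M}$
$- s{\left(\sqrt{b + U{\left(13 \right)}},-69 \right)} = - (-3 + \frac{1}{\sqrt{-1 + \left(- \frac{7}{9} + \frac{1}{9} \cdot 13\right)}}) = - (-3 + \frac{1}{\sqrt{-1 + \left(- \frac{7}{9} + \frac{13}{9}\right)}}) = - (-3 + \frac{1}{\sqrt{-1 + \frac{2}{3}}}) = - (-3 + \frac{1}{\sqrt{- \frac{1}{3}}}) = - (-3 + \frac{1}{\frac{1}{3} i \sqrt{3}}) = - (-3 - i \sqrt{3}) = 3 + i \sqrt{3}$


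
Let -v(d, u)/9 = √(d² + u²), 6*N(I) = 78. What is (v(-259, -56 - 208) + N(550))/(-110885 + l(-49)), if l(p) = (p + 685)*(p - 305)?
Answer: -13/336029 + 9*√136777/336029 ≈ 0.0098667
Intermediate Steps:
l(p) = (-305 + p)*(685 + p) (l(p) = (685 + p)*(-305 + p) = (-305 + p)*(685 + p))
N(I) = 13 (N(I) = (⅙)*78 = 13)
v(d, u) = -9*√(d² + u²)
(v(-259, -56 - 208) + N(550))/(-110885 + l(-49)) = (-9*√((-259)² + (-56 - 208)²) + 13)/(-110885 + (-208925 + (-49)² + 380*(-49))) = (-9*√(67081 + (-264)²) + 13)/(-110885 + (-208925 + 2401 - 18620)) = (-9*√(67081 + 69696) + 13)/(-110885 - 225144) = (-9*√136777 + 13)/(-336029) = (13 - 9*√136777)*(-1/336029) = -13/336029 + 9*√136777/336029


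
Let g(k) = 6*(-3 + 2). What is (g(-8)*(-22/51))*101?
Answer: 4444/17 ≈ 261.41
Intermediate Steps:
g(k) = -6 (g(k) = 6*(-1) = -6)
(g(-8)*(-22/51))*101 = -(-132)/51*101 = -6*(-22/51)*101 = (44/17)*101 = 4444/17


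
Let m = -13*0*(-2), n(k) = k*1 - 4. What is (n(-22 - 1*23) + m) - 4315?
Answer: -4364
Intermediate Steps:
n(k) = -4 + k (n(k) = k - 4 = -4 + k)
m = 0 (m = 0*(-2) = 0)
(n(-22 - 1*23) + m) - 4315 = ((-4 + (-22 - 1*23)) + 0) - 4315 = ((-4 + (-22 - 23)) + 0) - 4315 = ((-4 - 45) + 0) - 4315 = (-49 + 0) - 4315 = -49 - 4315 = -4364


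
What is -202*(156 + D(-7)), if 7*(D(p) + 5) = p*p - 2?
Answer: -223008/7 ≈ -31858.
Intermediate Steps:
D(p) = -37/7 + p²/7 (D(p) = -5 + (p*p - 2)/7 = -5 + (p² - 2)/7 = -5 + (-2 + p²)/7 = -5 + (-2/7 + p²/7) = -37/7 + p²/7)
-202*(156 + D(-7)) = -202*(156 + (-37/7 + (⅐)*(-7)²)) = -202*(156 + (-37/7 + (⅐)*49)) = -202*(156 + (-37/7 + 7)) = -202*(156 + 12/7) = -202*1104/7 = -223008/7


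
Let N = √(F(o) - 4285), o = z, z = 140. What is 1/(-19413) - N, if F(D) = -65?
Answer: -1/19413 - 5*I*√174 ≈ -5.1512e-5 - 65.955*I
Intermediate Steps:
o = 140
N = 5*I*√174 (N = √(-65 - 4285) = √(-4350) = 5*I*√174 ≈ 65.955*I)
1/(-19413) - N = 1/(-19413) - 5*I*√174 = -1/19413 - 5*I*√174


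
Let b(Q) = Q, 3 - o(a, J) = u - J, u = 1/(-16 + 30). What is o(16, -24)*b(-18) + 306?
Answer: 4797/7 ≈ 685.29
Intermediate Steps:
u = 1/14 ≈ 0.071429
o(a, J) = 41/14 + J (o(a, J) = 3 - (1/14 - J) = 3 + (-1/14 + J) = 41/14 + J)
o(16, -24)*b(-18) + 306 = (41/14 - 24)*(-18) + 306 = -295/14*(-18) + 306 = 2655/7 + 306 = 4797/7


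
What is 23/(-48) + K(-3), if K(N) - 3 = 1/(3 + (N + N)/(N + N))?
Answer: 133/48 ≈ 2.7708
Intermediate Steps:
K(N) = 13/4 (K(N) = 3 + 1/(3 + (N + N)/(N + N)) = 3 + 1/(3 + (2*N)/((2*N))) = 3 + 1/(3 + (2*N)*(1/(2*N))) = 3 + 1/(3 + 1) = 3 + 1/4 = 3 + ¼ = 13/4)
23/(-48) + K(-3) = 23/(-48) + 13/4 = 23*(-1/48) + 13/4 = -23/48 + 13/4 = 133/48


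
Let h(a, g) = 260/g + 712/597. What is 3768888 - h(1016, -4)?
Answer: 2250064229/597 ≈ 3.7690e+6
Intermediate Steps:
h(a, g) = 712/597 + 260/g (h(a, g) = 260/g + 712*(1/597) = 260/g + 712/597 = 712/597 + 260/g)
3768888 - h(1016, -4) = 3768888 - (712/597 + 260/(-4)) = 3768888 - (712/597 + 260*(-1/4)) = 3768888 - (712/597 - 65) = 3768888 - 1*(-38093/597) = 3768888 + 38093/597 = 2250064229/597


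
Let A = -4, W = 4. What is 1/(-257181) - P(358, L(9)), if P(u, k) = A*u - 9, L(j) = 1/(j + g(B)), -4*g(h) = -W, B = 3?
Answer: 370597820/257181 ≈ 1441.0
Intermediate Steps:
g(h) = 1 (g(h) = -(-1)*4/4 = -¼*(-4) = 1)
L(j) = 1/(1 + j) (L(j) = 1/(j + 1) = 1/(1 + j))
P(u, k) = -9 - 4*u (P(u, k) = -4*u - 9 = -9 - 4*u)
1/(-257181) - P(358, L(9)) = 1/(-257181) - (-9 - 4*358) = -1/257181 - (-9 - 1432) = -1/257181 - 1*(-1441) = -1/257181 + 1441 = 370597820/257181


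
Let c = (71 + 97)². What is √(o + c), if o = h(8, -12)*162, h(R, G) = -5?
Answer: 3*√3046 ≈ 165.57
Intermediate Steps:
c = 28224 (c = 168² = 28224)
o = -810 (o = -5*162 = -810)
√(o + c) = √(-810 + 28224) = √27414 = 3*√3046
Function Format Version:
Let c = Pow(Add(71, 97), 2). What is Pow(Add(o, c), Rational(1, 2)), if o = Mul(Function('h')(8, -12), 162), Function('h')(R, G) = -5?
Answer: Mul(3, Pow(3046, Rational(1, 2))) ≈ 165.57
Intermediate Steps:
c = 28224 (c = Pow(168, 2) = 28224)
o = -810 (o = Mul(-5, 162) = -810)
Pow(Add(o, c), Rational(1, 2)) = Pow(Add(-810, 28224), Rational(1, 2)) = Pow(27414, Rational(1, 2)) = Mul(3, Pow(3046, Rational(1, 2)))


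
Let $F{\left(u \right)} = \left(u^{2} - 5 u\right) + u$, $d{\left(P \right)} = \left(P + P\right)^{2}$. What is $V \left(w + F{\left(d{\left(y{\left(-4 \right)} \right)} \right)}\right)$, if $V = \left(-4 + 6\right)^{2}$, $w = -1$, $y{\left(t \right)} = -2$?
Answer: $764$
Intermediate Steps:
$d{\left(P \right)} = 4 P^{2}$ ($d{\left(P \right)} = \left(2 P\right)^{2} = 4 P^{2}$)
$V = 4$ ($V = 2^{2} = 4$)
$F{\left(u \right)} = u^{2} - 4 u$
$V \left(w + F{\left(d{\left(y{\left(-4 \right)} \right)} \right)}\right) = 4 \left(-1 + 4 \left(-2\right)^{2} \left(-4 + 4 \left(-2\right)^{2}\right)\right) = 4 \left(-1 + 4 \cdot 4 \left(-4 + 4 \cdot 4\right)\right) = 4 \left(-1 + 16 \left(-4 + 16\right)\right) = 4 \left(-1 + 16 \cdot 12\right) = 4 \left(-1 + 192\right) = 4 \cdot 191 = 764$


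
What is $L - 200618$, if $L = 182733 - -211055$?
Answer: $193170$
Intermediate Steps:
$L = 393788$ ($L = 182733 + 211055 = 393788$)
$L - 200618 = 393788 - 200618 = 193170$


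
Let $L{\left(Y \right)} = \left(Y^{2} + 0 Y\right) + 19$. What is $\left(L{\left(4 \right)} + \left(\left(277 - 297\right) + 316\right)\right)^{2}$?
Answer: $109561$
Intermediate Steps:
$L{\left(Y \right)} = 19 + Y^{2}$ ($L{\left(Y \right)} = \left(Y^{2} + 0\right) + 19 = Y^{2} + 19 = 19 + Y^{2}$)
$\left(L{\left(4 \right)} + \left(\left(277 - 297\right) + 316\right)\right)^{2} = \left(\left(19 + 4^{2}\right) + \left(\left(277 - 297\right) + 316\right)\right)^{2} = \left(\left(19 + 16\right) + \left(-20 + 316\right)\right)^{2} = \left(35 + 296\right)^{2} = 331^{2} = 109561$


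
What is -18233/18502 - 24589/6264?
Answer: -9813055/1998216 ≈ -4.9109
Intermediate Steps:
-18233/18502 - 24589/6264 = -9813055/1998216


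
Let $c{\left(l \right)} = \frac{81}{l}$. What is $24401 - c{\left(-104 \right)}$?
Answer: $\frac{2537785}{104} \approx 24402.0$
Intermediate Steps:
$24401 - c{\left(-104 \right)} = 24401 - \frac{81}{-104} = 24401 - 81 \left(- \frac{1}{104}\right) = 24401 - - \frac{81}{104} = 24401 + \frac{81}{104} = \frac{2537785}{104}$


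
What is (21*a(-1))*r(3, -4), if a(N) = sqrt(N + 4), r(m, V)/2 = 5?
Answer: 210*sqrt(3) ≈ 363.73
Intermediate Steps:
r(m, V) = 10 (r(m, V) = 2*5 = 10)
a(N) = sqrt(4 + N)
(21*a(-1))*r(3, -4) = (21*sqrt(4 - 1))*10 = (21*sqrt(3))*10 = 210*sqrt(3)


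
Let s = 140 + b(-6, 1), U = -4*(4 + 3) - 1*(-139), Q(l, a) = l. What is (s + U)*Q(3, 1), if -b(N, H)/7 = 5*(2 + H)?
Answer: 438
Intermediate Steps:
b(N, H) = -70 - 35*H (b(N, H) = -35*(2 + H) = -7*(10 + 5*H) = -70 - 35*H)
U = 111 (U = -4*7 + 139 = -28 + 139 = 111)
s = 35 (s = 140 + (-70 - 35*1) = 140 + (-70 - 35) = 140 - 105 = 35)
(s + U)*Q(3, 1) = (35 + 111)*3 = 146*3 = 438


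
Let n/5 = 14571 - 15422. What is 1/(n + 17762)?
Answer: 1/13507 ≈ 7.4036e-5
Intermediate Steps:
n = -4255 (n = 5*(14571 - 15422) = 5*(-851) = -4255)
1/(n + 17762) = 1/(-4255 + 17762) = 1/13507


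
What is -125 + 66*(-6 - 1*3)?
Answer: -719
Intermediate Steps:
-125 + 66*(-6 - 1*3) = -125 + 66*(-6 - 3) = -125 + 66*(-9) = -125 - 594 = -719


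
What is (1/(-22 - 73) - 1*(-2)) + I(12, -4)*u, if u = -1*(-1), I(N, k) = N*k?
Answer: -4371/95 ≈ -46.010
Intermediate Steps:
u = 1
(1/(-22 - 73) - 1*(-2)) + I(12, -4)*u = (1/(-22 - 73) - 1*(-2)) + (12*(-4))*1 = (1/(-95) + 2) - 48*1 = (-1/95 + 2) - 48 = 189/95 - 48 = -4371/95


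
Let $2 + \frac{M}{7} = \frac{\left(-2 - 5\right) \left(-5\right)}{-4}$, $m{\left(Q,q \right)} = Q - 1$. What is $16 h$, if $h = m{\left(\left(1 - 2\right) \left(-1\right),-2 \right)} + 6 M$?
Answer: $-7224$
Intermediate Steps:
$m{\left(Q,q \right)} = -1 + Q$
$M = - \frac{301}{4}$ ($M = -14 + 7 \frac{\left(-2 - 5\right) \left(-5\right)}{-4} = -14 + 7 \left(-7\right) \left(-5\right) \left(- \frac{1}{4}\right) = -14 + 7 \cdot 35 \left(- \frac{1}{4}\right) = -14 + 7 \left(- \frac{35}{4}\right) = -14 - \frac{245}{4} = - \frac{301}{4} \approx -75.25$)
$h = - \frac{903}{2}$ ($h = \left(-1 + \left(1 - 2\right) \left(-1\right)\right) + 6 \left(- \frac{301}{4}\right) = \left(-1 - -1\right) - \frac{903}{2} = \left(-1 + 1\right) - \frac{903}{2} = 0 - \frac{903}{2} = - \frac{903}{2} \approx -451.5$)
$16 h = 16 \left(- \frac{903}{2}\right) = -7224$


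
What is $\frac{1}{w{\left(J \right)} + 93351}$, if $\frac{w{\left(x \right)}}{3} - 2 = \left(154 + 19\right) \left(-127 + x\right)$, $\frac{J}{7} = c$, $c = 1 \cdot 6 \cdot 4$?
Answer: $\frac{1}{114636} \approx 8.7233 \cdot 10^{-6}$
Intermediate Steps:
$c = 24$ ($c = 6 \cdot 4 = 24$)
$J = 168$ ($J = 7 \cdot 24 = 168$)
$w{\left(x \right)} = -65907 + 519 x$ ($w{\left(x \right)} = 6 + 3 \left(154 + 19\right) \left(-127 + x\right) = 6 + 3 \cdot 173 \left(-127 + x\right) = 6 + 3 \left(-21971 + 173 x\right) = 6 + \left(-65913 + 519 x\right) = -65907 + 519 x$)
$\frac{1}{w{\left(J \right)} + 93351} = \frac{1}{\left(-65907 + 519 \cdot 168\right) + 93351} = \frac{1}{\left(-65907 + 87192\right) + 93351} = \frac{1}{21285 + 93351} = \frac{1}{114636}$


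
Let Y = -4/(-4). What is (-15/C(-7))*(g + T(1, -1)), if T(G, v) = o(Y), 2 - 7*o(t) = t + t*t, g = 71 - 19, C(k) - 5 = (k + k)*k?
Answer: -780/103 ≈ -7.5728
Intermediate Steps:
Y = 1 (Y = -4*(-¼) = 1)
C(k) = 5 + 2*k² (C(k) = 5 + (k + k)*k = 5 + (2*k)*k = 5 + 2*k²)
g = 52
o(t) = 2/7 - t/7 - t²/7 (o(t) = 2/7 - (t + t*t)/7 = 2/7 - (t + t²)/7 = 2/7 + (-t/7 - t²/7) = 2/7 - t/7 - t²/7)
T(G, v) = 0 (T(G, v) = 2/7 - ⅐*1 - ⅐*1² = 2/7 - ⅐ - ⅐*1 = 2/7 - ⅐ - ⅐ = 0)
(-15/C(-7))*(g + T(1, -1)) = (-15/(5 + 2*(-7)²))*(52 + 0) = -15/(5 + 2*49)*52 = -15/(5 + 98)*52 = -15/103*52 = -780/103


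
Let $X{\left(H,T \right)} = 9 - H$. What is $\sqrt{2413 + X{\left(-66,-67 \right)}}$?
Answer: $2 \sqrt{622} \approx 49.88$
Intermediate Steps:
$\sqrt{2413 + X{\left(-66,-67 \right)}} = \sqrt{2413 + \left(9 - -66\right)} = \sqrt{2413 + \left(9 + 66\right)} = \sqrt{2413 + 75} = \sqrt{2488} = 2 \sqrt{622}$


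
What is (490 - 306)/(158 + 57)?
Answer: 184/215 ≈ 0.85581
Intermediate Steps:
(490 - 306)/(158 + 57) = 184/215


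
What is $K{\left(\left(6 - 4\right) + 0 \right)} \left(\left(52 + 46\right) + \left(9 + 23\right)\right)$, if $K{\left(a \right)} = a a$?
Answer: $520$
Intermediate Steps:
$K{\left(a \right)} = a^{2}$
$K{\left(\left(6 - 4\right) + 0 \right)} \left(\left(52 + 46\right) + \left(9 + 23\right)\right) = \left(\left(6 - 4\right) + 0\right)^{2} \left(\left(52 + 46\right) + \left(9 + 23\right)\right) = \left(2 + 0\right)^{2} \left(98 + 32\right) = 2^{2} \cdot 130 = 4 \cdot 130 = 520$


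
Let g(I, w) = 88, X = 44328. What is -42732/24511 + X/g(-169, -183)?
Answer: 135345399/269621 ≈ 501.98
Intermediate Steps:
-42732/24511 + X/g(-169, -183) = -42732/24511 + 44328/88 = -42732*1/24511 + 44328*(1/88) = -42732/24511 + 5541/11 = 135345399/269621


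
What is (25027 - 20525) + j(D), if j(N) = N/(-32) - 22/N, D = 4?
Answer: 35971/8 ≈ 4496.4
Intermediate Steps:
j(N) = -22/N - N/32 (j(N) = N*(-1/32) - 22/N = -N/32 - 22/N = -22/N - N/32)
(25027 - 20525) + j(D) = (25027 - 20525) + (-22/4 - 1/32*4) = 4502 + (-22*1/4 - 1/8) = 4502 + (-11/2 - 1/8) = 4502 - 45/8 = 35971/8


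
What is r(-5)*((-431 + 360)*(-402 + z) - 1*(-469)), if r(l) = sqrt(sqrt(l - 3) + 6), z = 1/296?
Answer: 8587185*sqrt(6 + 2*I*sqrt(2))/296 ≈ 72913.0 + 16324.0*I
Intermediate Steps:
z = 1/296 ≈ 0.0033784
r(l) = sqrt(6 + sqrt(-3 + l)) (r(l) = sqrt(sqrt(-3 + l) + 6) = sqrt(6 + sqrt(-3 + l)))
r(-5)*((-431 + 360)*(-402 + z) - 1*(-469)) = sqrt(6 + sqrt(-3 - 5))*((-431 + 360)*(-402 + 1/296) - 1*(-469)) = sqrt(6 + sqrt(-8))*(-71*(-118991/296) + 469) = sqrt(6 + 2*I*sqrt(2))*(8448361/296 + 469) = sqrt(6 + 2*I*sqrt(2))*(8587185/296) = 8587185*sqrt(6 + 2*I*sqrt(2))/296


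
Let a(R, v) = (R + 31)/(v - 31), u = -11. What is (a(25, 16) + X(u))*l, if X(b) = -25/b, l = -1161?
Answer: 93267/55 ≈ 1695.8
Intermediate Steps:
a(R, v) = (31 + R)/(-31 + v)
(a(25, 16) + X(u))*l = ((31 + 25)/(-31 + 16) - 25/(-11))*(-1161) = (56/(-15) - 25*(-1/11))*(-1161) = (-1/15*56 + 25/11)*(-1161) = (-56/15 + 25/11)*(-1161) = -241/165*(-1161) = 93267/55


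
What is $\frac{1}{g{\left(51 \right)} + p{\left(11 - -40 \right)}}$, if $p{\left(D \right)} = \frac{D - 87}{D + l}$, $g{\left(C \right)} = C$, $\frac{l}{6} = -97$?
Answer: $\frac{59}{3013} \approx 0.019582$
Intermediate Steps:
$l = -582$ ($l = 6 \left(-97\right) = -582$)
$p{\left(D \right)} = \frac{-87 + D}{-582 + D}$ ($p{\left(D \right)} = \frac{D - 87}{D - 582} = \frac{-87 + D}{-582 + D}$)
$\frac{1}{g{\left(51 \right)} + p{\left(11 - -40 \right)}} = \frac{1}{51 + \frac{-87 + \left(11 - -40\right)}{-582 + \left(11 - -40\right)}} = \frac{1}{51 + \frac{-87 + \left(11 + 40\right)}{-582 + \left(11 + 40\right)}} = \frac{1}{51 + \frac{-87 + 51}{-582 + 51}} = \frac{1}{51 + \frac{1}{-531} \left(-36\right)} = \frac{1}{51 - - \frac{4}{59}} = \frac{1}{51 + \frac{4}{59}} = \frac{1}{\frac{3013}{59}} = \frac{59}{3013}$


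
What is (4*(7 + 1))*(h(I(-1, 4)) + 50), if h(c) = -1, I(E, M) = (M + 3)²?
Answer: 1568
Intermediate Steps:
I(E, M) = (3 + M)²
(4*(7 + 1))*(h(I(-1, 4)) + 50) = (4*(7 + 1))*(-1 + 50) = (4*8)*49 = 32*49 = 1568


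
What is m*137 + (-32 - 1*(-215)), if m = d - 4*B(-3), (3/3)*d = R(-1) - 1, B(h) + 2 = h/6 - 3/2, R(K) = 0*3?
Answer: 2238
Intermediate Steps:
R(K) = 0
B(h) = -7/2 + h/6 (B(h) = -2 + (h/6 - 3/2) = -2 + (-3/2 + h/6) = -7/2 + h/6)
d = -1 (d = 0 - 1 = -1)
m = 15 (m = -1 - 4*(-7/2 + (⅙)*(-3)) = -1 - 4*(-7/2 - ½) = -1 - 4*(-4) = -1 + 16 = 15)
m*137 + (-32 - 1*(-215)) = 15*137 + (-32 - 1*(-215)) = 2055 + (-32 + 215) = 2055 + 183 = 2238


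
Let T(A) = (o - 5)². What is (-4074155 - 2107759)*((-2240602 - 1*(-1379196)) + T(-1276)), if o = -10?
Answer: 5323746880434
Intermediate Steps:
T(A) = 225 (T(A) = (-10 - 5)² = (-15)² = 225)
(-4074155 - 2107759)*((-2240602 - 1*(-1379196)) + T(-1276)) = (-4074155 - 2107759)*((-2240602 - 1*(-1379196)) + 225) = -6181914*((-2240602 + 1379196) + 225) = -6181914*(-861406 + 225) = -6181914*(-861181) = 5323746880434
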